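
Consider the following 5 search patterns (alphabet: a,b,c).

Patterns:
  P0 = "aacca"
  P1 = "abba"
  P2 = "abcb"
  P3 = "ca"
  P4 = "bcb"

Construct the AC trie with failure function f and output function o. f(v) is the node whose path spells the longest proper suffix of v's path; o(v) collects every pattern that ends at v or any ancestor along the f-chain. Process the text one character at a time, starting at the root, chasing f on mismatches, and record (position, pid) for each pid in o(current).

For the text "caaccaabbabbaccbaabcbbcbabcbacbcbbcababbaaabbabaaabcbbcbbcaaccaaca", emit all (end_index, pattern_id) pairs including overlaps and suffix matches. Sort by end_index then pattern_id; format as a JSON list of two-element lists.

Build:
Trie nodes:
  0='ε' goto a→1 b→13 c→11
  1='a' goto a→2 b→6
  2='aa' goto c→3
  3='aac' goto c→4
  4='aacc' goto a→5
  5='aacca' goto ·  [P0 ends]
  6='ab' goto b→7 c→9
  7='abb' goto a→8
  8='abba' goto ·  [P1 ends]
  9='abc' goto b→10
  10='abcb' goto ·  [P2 ends]
  11='c' goto a→12
  12='ca' goto ·  [P3 ends]
  13='b' goto c→14
  14='bc' goto b→15
  15='bcb' goto ·  [P4 ends]

Failure links (BFS by depth):
  fail(1) 'a': from fail(0)=0 chase 'a': 0 ⇒ 0;  out=∅∪out(0)=∅
  fail(11) 'c': from fail(0)=0 chase 'c': 0 ⇒ 0;  out=∅∪out(0)=∅
  fail(13) 'b': from fail(0)=0 chase 'b': 0 ⇒ 0;  out=∅∪out(0)=∅
  fail(2) 'aa': from fail(1)=0 chase 'a': 0 ⇒ 1;  out=∅∪out(1)=∅
  fail(6) 'ab': from fail(1)=0 chase 'b': 0 ⇒ 13;  out=∅∪out(13)=∅
  fail(12) 'ca': from fail(11)=0 chase 'a': 0 ⇒ 1;  out={3}∪out(1)={3}
  fail(14) 'bc': from fail(13)=0 chase 'c': 0 ⇒ 11;  out=∅∪out(11)=∅
  fail(3) 'aac': from fail(2)=1 chase 'c': 1→0 ⇒ 11;  out=∅∪out(11)=∅
  fail(7) 'abb': from fail(6)=13 chase 'b': 13→0 ⇒ 13;  out=∅∪out(13)=∅
  fail(9) 'abc': from fail(6)=13 chase 'c': 13 ⇒ 14;  out=∅∪out(14)=∅
  fail(15) 'bcb': from fail(14)=11 chase 'b': 11→0 ⇒ 13;  out={4}∪out(13)={4}
  fail(4) 'aacc': from fail(3)=11 chase 'c': 11→0 ⇒ 11;  out=∅∪out(11)=∅
  fail(8) 'abba': from fail(7)=13 chase 'a': 13→0 ⇒ 1;  out={1}∪out(1)={1}
  fail(10) 'abcb': from fail(9)=14 chase 'b': 14 ⇒ 15;  out={2}∪out(15)={2,4}
  fail(5) 'aacca': from fail(4)=11 chase 'a': 11 ⇒ 12;  out={0}∪out(12)={0,3}

Text stream:
i=0 'c': node 0→11
i=1 'a': node 11→12  ** P3@[0:1]
i=2 'a': node 12→2 ·f
i=3 'c': node 2→3
i=4 'c': node 3→4
i=5 'a': node 4→5  ** P0@[1:5],P3@[4:5]
i=6 'a': node 5→2 ·f
i=7 'b': node 2→6 ·f
i=8 'b': node 6→7
i=9 'a': node 7→8  ** P1@[6:9]
i=10 'b': node 8→6 ·f
i=11 'b': node 6→7
i=12 'a': node 7→8  ** P1@[9:12]
i=13 'c': node 8→11 ·f
i=14 'c': node 11→11 ·f
i=15 'b': node 11→13 ·f
i=16 'a': node 13→1 ·f
i=17 'a': node 1→2
i=18 'b': node 2→6 ·f
i=19 'c': node 6→9
i=20 'b': node 9→10  ** P2@[17:20],P4@[18:20]
i=21 'b': node 10→13 ·f
i=22 'c': node 13→14
i=23 'b': node 14→15  ** P4@[21:23]
i=24 'a': node 15→1 ·f
i=25 'b': node 1→6
i=26 'c': node 6→9
i=27 'b': node 9→10  ** P2@[24:27],P4@[25:27]
i=28 'a': node 10→1 ·f
i=29 'c': node 1→11 ·f
i=30 'b': node 11→13 ·f
i=31 'c': node 13→14
i=32 'b': node 14→15  ** P4@[30:32]
i=33 'b': node 15→13 ·f
i=34 'c': node 13→14
i=35 'a': node 14→12 ·f  ** P3@[34:35]
i=36 'b': node 12→6 ·f
i=37 'a': node 6→1 ·f
i=38 'b': node 1→6
i=39 'b': node 6→7
i=40 'a': node 7→8  ** P1@[37:40]
i=41 'a': node 8→2 ·f
i=42 'a': node 2→2 ·f
i=43 'b': node 2→6 ·f
i=44 'b': node 6→7
i=45 'a': node 7→8  ** P1@[42:45]
i=46 'b': node 8→6 ·f
i=47 'a': node 6→1 ·f
i=48 'a': node 1→2
i=49 'a': node 2→2 ·f
i=50 'b': node 2→6 ·f
i=51 'c': node 6→9
i=52 'b': node 9→10  ** P2@[49:52],P4@[50:52]
i=53 'b': node 10→13 ·f
i=54 'c': node 13→14
i=55 'b': node 14→15  ** P4@[53:55]
i=56 'b': node 15→13 ·f
i=57 'c': node 13→14
i=58 'a': node 14→12 ·f  ** P3@[57:58]
i=59 'a': node 12→2 ·f
i=60 'c': node 2→3
i=61 'c': node 3→4
i=62 'a': node 4→5  ** P0@[58:62],P3@[61:62]
i=63 'a': node 5→2 ·f
i=64 'c': node 2→3
i=65 'a': node 3→12 ·f  ** P3@[64:65]

Matches: [[1,3],[5,0],[5,3],[9,1],[12,1],[20,2],[20,4],[23,4],[27,2],[27,4],[32,4],[35,3],[40,1],[45,1],[52,2],[52,4],[55,4],[58,3],[62,0],[62,3],[65,3]]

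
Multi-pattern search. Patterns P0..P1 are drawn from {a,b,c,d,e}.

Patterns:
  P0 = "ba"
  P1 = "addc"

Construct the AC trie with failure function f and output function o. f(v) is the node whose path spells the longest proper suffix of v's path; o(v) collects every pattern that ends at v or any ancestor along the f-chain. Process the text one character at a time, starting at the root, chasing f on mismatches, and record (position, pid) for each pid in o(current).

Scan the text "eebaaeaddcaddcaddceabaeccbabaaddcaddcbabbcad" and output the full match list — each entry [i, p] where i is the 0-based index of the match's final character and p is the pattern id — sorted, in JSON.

Construct AC machine:
Trie (insert patterns):
  0='ε' goto a→3 b→1
  1='b' goto a→2
  2='ba' goto ·  ←P0
  3='a' goto d→4
  4='ad' goto d→5
  5='add' goto c→6
  6='addc' goto ·  ←P1

BFS fail/out derivation:
  fail(1) 'b': from fail(0)=0 chase 'b': 0 ⇒ 0;  out=∅∪out(0)=∅
  fail(3) 'a': from fail(0)=0 chase 'a': 0 ⇒ 0;  out=∅∪out(0)=∅
  fail(2) 'ba': from fail(1)=0 chase 'a': 0 ⇒ 3;  out={0}∪out(3)={0}
  fail(4) 'ad': from fail(3)=0 chase 'd': 0 ⇒ 0;  out=∅∪out(0)=∅
  fail(5) 'add': from fail(4)=0 chase 'd': 0 ⇒ 0;  out=∅∪out(0)=∅
  fail(6) 'addc': from fail(5)=0 chase 'c': 0 ⇒ 0;  out={1}∪out(0)={1}

Text stream:
i=0 'e': node 0→0
i=1 'e': node 0→0
i=2 'b': node 0→1
i=3 'a': node 1→2  emit P0@[2:3]
i=4 'a': node 2→3 ·f
i=5 'e': node 3→0 ·f
i=6 'a': node 0→3
i=7 'd': node 3→4
i=8 'd': node 4→5
i=9 'c': node 5→6  emit P1@[6:9]
i=10 'a': node 6→3 ·f
i=11 'd': node 3→4
i=12 'd': node 4→5
i=13 'c': node 5→6  emit P1@[10:13]
i=14 'a': node 6→3 ·f
i=15 'd': node 3→4
i=16 'd': node 4→5
i=17 'c': node 5→6  emit P1@[14:17]
i=18 'e': node 6→0 ·f
i=19 'a': node 0→3
i=20 'b': node 3→1 ·f
i=21 'a': node 1→2  emit P0@[20:21]
i=22 'e': node 2→0 ·f
i=23 'c': node 0→0
i=24 'c': node 0→0
i=25 'b': node 0→1
i=26 'a': node 1→2  emit P0@[25:26]
i=27 'b': node 2→1 ·f
i=28 'a': node 1→2  emit P0@[27:28]
i=29 'a': node 2→3 ·f
i=30 'd': node 3→4
i=31 'd': node 4→5
i=32 'c': node 5→6  emit P1@[29:32]
i=33 'a': node 6→3 ·f
i=34 'd': node 3→4
i=35 'd': node 4→5
i=36 'c': node 5→6  emit P1@[33:36]
i=37 'b': node 6→1 ·f
i=38 'a': node 1→2  emit P0@[37:38]
i=39 'b': node 2→1 ·f
i=40 'b': node 1→1 ·f
i=41 'c': node 1→0 ·f
i=42 'a': node 0→3
i=43 'd': node 3→4

All matches (sorted): [[3,0],[9,1],[13,1],[17,1],[21,0],[26,0],[28,0],[32,1],[36,1],[38,0]]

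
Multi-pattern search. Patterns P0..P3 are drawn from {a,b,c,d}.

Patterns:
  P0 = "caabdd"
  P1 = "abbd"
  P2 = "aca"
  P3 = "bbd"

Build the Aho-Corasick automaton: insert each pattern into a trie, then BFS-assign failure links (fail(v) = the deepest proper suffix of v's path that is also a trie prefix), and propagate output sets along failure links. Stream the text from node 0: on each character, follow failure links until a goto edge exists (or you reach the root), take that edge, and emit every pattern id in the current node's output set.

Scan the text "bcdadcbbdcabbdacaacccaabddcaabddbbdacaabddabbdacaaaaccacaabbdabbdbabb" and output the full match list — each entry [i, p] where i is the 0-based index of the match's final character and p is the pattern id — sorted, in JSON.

Construct AC machine:
Trie (insert patterns):
  n0 'ε': a→7 b→13 c→1
  n1 'c': a→2
  n2 'ca': a→3
  n3 'caa': b→4
  n4 'caab': d→5
  n5 'caabd': d→6
  n6 'caabdd': ·  ←P0
  n7 'a': b→8 c→11
  n8 'ab': b→9
  n9 'abb': d→10
  n10 'abbd': ·  ←P1
  n11 'ac': a→12
  n12 'aca': ·  ←P2
  n13 'b': b→14
  n14 'bb': d→15
  n15 'bbd': ·  ←P3

Failure links (BFS by depth):
  fail(1) 'c': from fail(0)=0 chase 'c': 0 ⇒ 0;  out=∅∪out(0)=∅
  fail(7) 'a': from fail(0)=0 chase 'a': 0 ⇒ 0;  out=∅∪out(0)=∅
  fail(13) 'b': from fail(0)=0 chase 'b': 0 ⇒ 0;  out=∅∪out(0)=∅
  fail(2) 'ca': from fail(1)=0 chase 'a': 0 ⇒ 7;  out=∅∪out(7)=∅
  fail(8) 'ab': from fail(7)=0 chase 'b': 0 ⇒ 13;  out=∅∪out(13)=∅
  fail(11) 'ac': from fail(7)=0 chase 'c': 0 ⇒ 1;  out=∅∪out(1)=∅
  fail(14) 'bb': from fail(13)=0 chase 'b': 0 ⇒ 13;  out=∅∪out(13)=∅
  fail(3) 'caa': from fail(2)=7 chase 'a': 7→0 ⇒ 7;  out=∅∪out(7)=∅
  fail(9) 'abb': from fail(8)=13 chase 'b': 13 ⇒ 14;  out=∅∪out(14)=∅
  fail(12) 'aca': from fail(11)=1 chase 'a': 1 ⇒ 2;  out={2}∪out(2)={2}
  fail(15) 'bbd': from fail(14)=13 chase 'd': 13→0 ⇒ 0;  out={3}∪out(0)={3}
  fail(4) 'caab': from fail(3)=7 chase 'b': 7 ⇒ 8;  out=∅∪out(8)=∅
  fail(10) 'abbd': from fail(9)=14 chase 'd': 14 ⇒ 15;  out={1}∪out(15)={1,3}
  fail(5) 'caabd': from fail(4)=8 chase 'd': 8→13→0 ⇒ 0;  out=∅∪out(0)=∅
  fail(6) 'caabdd': from fail(5)=0 chase 'd': 0 ⇒ 0;  out={0}∪out(0)={0}

Scan:
i=0 'b': node 0→13
i=1 'c': node 13→1 (via fail)
i=2 'd': node 1→0 (via fail)
i=3 'a': node 0→7
i=4 'd': node 7→0 (via fail)
i=5 'c': node 0→1
i=6 'b': node 1→13 (via fail)
i=7 'b': node 13→14
i=8 'd': node 14→15  → match P3@[6:8]
i=9 'c': node 15→1 (via fail)
i=10 'a': node 1→2
i=11 'b': node 2→8 (via fail)
i=12 'b': node 8→9
i=13 'd': node 9→10  → match P1@[10:13],P3@[11:13]
i=14 'a': node 10→7 (via fail)
i=15 'c': node 7→11
i=16 'a': node 11→12  → match P2@[14:16]
i=17 'a': node 12→3 (via fail)
i=18 'c': node 3→11 (via fail)
i=19 'c': node 11→1 (via fail)
i=20 'c': node 1→1 (via fail)
i=21 'a': node 1→2
i=22 'a': node 2→3
i=23 'b': node 3→4
i=24 'd': node 4→5
i=25 'd': node 5→6  → match P0@[20:25]
i=26 'c': node 6→1 (via fail)
i=27 'a': node 1→2
i=28 'a': node 2→3
i=29 'b': node 3→4
i=30 'd': node 4→5
i=31 'd': node 5→6  → match P0@[26:31]
i=32 'b': node 6→13 (via fail)
i=33 'b': node 13→14
i=34 'd': node 14→15  → match P3@[32:34]
i=35 'a': node 15→7 (via fail)
i=36 'c': node 7→11
i=37 'a': node 11→12  → match P2@[35:37]
i=38 'a': node 12→3 (via fail)
i=39 'b': node 3→4
i=40 'd': node 4→5
i=41 'd': node 5→6  → match P0@[36:41]
i=42 'a': node 6→7 (via fail)
i=43 'b': node 7→8
i=44 'b': node 8→9
i=45 'd': node 9→10  → match P1@[42:45],P3@[43:45]
i=46 'a': node 10→7 (via fail)
i=47 'c': node 7→11
i=48 'a': node 11→12  → match P2@[46:48]
i=49 'a': node 12→3 (via fail)
i=50 'a': node 3→7 (via fail)
i=51 'a': node 7→7 (via fail)
i=52 'c': node 7→11
i=53 'c': node 11→1 (via fail)
i=54 'a': node 1→2
i=55 'c': node 2→11 (via fail)
i=56 'a': node 11→12  → match P2@[54:56]
i=57 'a': node 12→3 (via fail)
i=58 'b': node 3→4
i=59 'b': node 4→9 (via fail)
i=60 'd': node 9→10  → match P1@[57:60],P3@[58:60]
i=61 'a': node 10→7 (via fail)
i=62 'b': node 7→8
i=63 'b': node 8→9
i=64 'd': node 9→10  → match P1@[61:64],P3@[62:64]
i=65 'b': node 10→13 (via fail)
i=66 'a': node 13→7 (via fail)
i=67 'b': node 7→8
i=68 'b': node 8→9

Result: [[8,3],[13,1],[13,3],[16,2],[25,0],[31,0],[34,3],[37,2],[41,0],[45,1],[45,3],[48,2],[56,2],[60,1],[60,3],[64,1],[64,3]]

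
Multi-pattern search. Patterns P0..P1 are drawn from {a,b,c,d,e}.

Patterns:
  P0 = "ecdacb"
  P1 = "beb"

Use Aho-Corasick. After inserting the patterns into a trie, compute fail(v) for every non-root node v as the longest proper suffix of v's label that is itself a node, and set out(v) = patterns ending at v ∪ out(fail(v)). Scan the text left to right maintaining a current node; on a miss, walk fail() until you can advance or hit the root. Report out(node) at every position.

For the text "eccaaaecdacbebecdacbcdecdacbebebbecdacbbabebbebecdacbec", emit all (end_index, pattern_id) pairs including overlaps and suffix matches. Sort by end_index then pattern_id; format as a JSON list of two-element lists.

Construct AC machine:
Trie nodes:
  n0 'ε': b→7 e→1
  n1 'e': c→2
  n2 'ec': d→3
  n3 'ecd': a→4
  n4 'ecda': c→5
  n5 'ecdac': b→6
  n6 'ecdacb': ·  [P0 ends]
  n7 'b': e→8
  n8 'be': b→9
  n9 'beb': ·  [P1 ends]

BFS fail/out derivation:
  n1('e'): parent n0 fail=0; on 'e' 0 → fail=0;  out ∅∪∅=∅
  n7('b'): parent n0 fail=0; on 'b' 0 → fail=0;  out ∅∪∅=∅
  n2('ec'): parent n1 fail=0; on 'c' 0 → fail=0;  out ∅∪∅=∅
  n8('be'): parent n7 fail=0; on 'e' 0 → fail=1;  out ∅∪∅=∅
  n3('ecd'): parent n2 fail=0; on 'd' 0 → fail=0;  out ∅∪∅=∅
  n9('beb'): parent n8 fail=1; on 'b' 1→0 → fail=7;  out {1}∪∅={1}
  n4('ecda'): parent n3 fail=0; on 'a' 0 → fail=0;  out ∅∪∅=∅
  n5('ecdac'): parent n4 fail=0; on 'c' 0 → fail=0;  out ∅∪∅=∅
  n6('ecdacb'): parent n5 fail=0; on 'b' 0 → fail=7;  out {0}∪∅={0}

Scan:
[0] read 'e'  n0⇒n1
[1] read 'c'  n1⇒n2
[2] read 'c'  n2⇒n0 ·f
[3] read 'a'  n0⇒n0
[4] read 'a'  n0⇒n0
[5] read 'a'  n0⇒n0
[6] read 'e'  n0⇒n1
[7] read 'c'  n1⇒n2
[8] read 'd'  n2⇒n3
[9] read 'a'  n3⇒n4
[10] read 'c'  n4⇒n5
[11] read 'b'  n5⇒n6  → match P0@[6:11]
[12] read 'e'  n6⇒n8 ·f
[13] read 'b'  n8⇒n9  → match P1@[11:13]
[14] read 'e'  n9⇒n8 ·f
[15] read 'c'  n8⇒n2 ·f
[16] read 'd'  n2⇒n3
[17] read 'a'  n3⇒n4
[18] read 'c'  n4⇒n5
[19] read 'b'  n5⇒n6  → match P0@[14:19]
[20] read 'c'  n6⇒n0 ·f
[21] read 'd'  n0⇒n0
[22] read 'e'  n0⇒n1
[23] read 'c'  n1⇒n2
[24] read 'd'  n2⇒n3
[25] read 'a'  n3⇒n4
[26] read 'c'  n4⇒n5
[27] read 'b'  n5⇒n6  → match P0@[22:27]
[28] read 'e'  n6⇒n8 ·f
[29] read 'b'  n8⇒n9  → match P1@[27:29]
[30] read 'e'  n9⇒n8 ·f
[31] read 'b'  n8⇒n9  → match P1@[29:31]
[32] read 'b'  n9⇒n7 ·f
[33] read 'e'  n7⇒n8
[34] read 'c'  n8⇒n2 ·f
[35] read 'd'  n2⇒n3
[36] read 'a'  n3⇒n4
[37] read 'c'  n4⇒n5
[38] read 'b'  n5⇒n6  → match P0@[33:38]
[39] read 'b'  n6⇒n7 ·f
[40] read 'a'  n7⇒n0 ·f
[41] read 'b'  n0⇒n7
[42] read 'e'  n7⇒n8
[43] read 'b'  n8⇒n9  → match P1@[41:43]
[44] read 'b'  n9⇒n7 ·f
[45] read 'e'  n7⇒n8
[46] read 'b'  n8⇒n9  → match P1@[44:46]
[47] read 'e'  n9⇒n8 ·f
[48] read 'c'  n8⇒n2 ·f
[49] read 'd'  n2⇒n3
[50] read 'a'  n3⇒n4
[51] read 'c'  n4⇒n5
[52] read 'b'  n5⇒n6  → match P0@[47:52]
[53] read 'e'  n6⇒n8 ·f
[54] read 'c'  n8⇒n2 ·f

Matches: [[11,0],[13,1],[19,0],[27,0],[29,1],[31,1],[38,0],[43,1],[46,1],[52,0]]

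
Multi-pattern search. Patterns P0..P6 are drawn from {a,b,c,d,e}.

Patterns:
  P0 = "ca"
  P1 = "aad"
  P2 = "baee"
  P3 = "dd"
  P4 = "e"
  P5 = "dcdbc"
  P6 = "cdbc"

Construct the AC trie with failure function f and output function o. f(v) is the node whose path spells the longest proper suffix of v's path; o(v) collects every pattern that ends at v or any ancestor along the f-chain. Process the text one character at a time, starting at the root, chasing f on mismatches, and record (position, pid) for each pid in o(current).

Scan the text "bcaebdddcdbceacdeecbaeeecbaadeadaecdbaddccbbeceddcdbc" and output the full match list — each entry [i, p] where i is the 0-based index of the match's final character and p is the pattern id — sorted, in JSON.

Build:
Trie (insert patterns):
  n0 'ε': a→3 b→6 c→1 d→10 e→12
  n1 'c': a→2 d→17
  n2 'ca': ·  [P0 ends]
  n3 'a': a→4
  n4 'aa': d→5
  n5 'aad': ·  [P1 ends]
  n6 'b': a→7
  n7 'ba': e→8
  n8 'bae': e→9
  n9 'baee': ·  [P2 ends]
  n10 'd': c→13 d→11
  n11 'dd': ·  [P3 ends]
  n12 'e': ·  [P4 ends]
  n13 'dc': d→14
  n14 'dcd': b→15
  n15 'dcdb': c→16
  n16 'dcdbc': ·  [P5 ends]
  n17 'cd': b→18
  n18 'cdb': c→19
  n19 'cdbc': ·  [P6 ends]

BFS fail/out derivation:
  n1('c'): parent n0 fail=0; on 'c' 0 → fail=0;  out ∅∪∅=∅
  n3('a'): parent n0 fail=0; on 'a' 0 → fail=0;  out ∅∪∅=∅
  n6('b'): parent n0 fail=0; on 'b' 0 → fail=0;  out ∅∪∅=∅
  n10('d'): parent n0 fail=0; on 'd' 0 → fail=0;  out ∅∪∅=∅
  n12('e'): parent n0 fail=0; on 'e' 0 → fail=0;  out {4}∪∅={4}
  n2('ca'): parent n1 fail=0; on 'a' 0 → fail=3;  out {0}∪∅={0}
  n4('aa'): parent n3 fail=0; on 'a' 0 → fail=3;  out ∅∪∅=∅
  n7('ba'): parent n6 fail=0; on 'a' 0 → fail=3;  out ∅∪∅=∅
  n11('dd'): parent n10 fail=0; on 'd' 0 → fail=10;  out {3}∪∅={3}
  n13('dc'): parent n10 fail=0; on 'c' 0 → fail=1;  out ∅∪∅=∅
  n17('cd'): parent n1 fail=0; on 'd' 0 → fail=10;  out ∅∪∅=∅
  n5('aad'): parent n4 fail=3; on 'd' 3→0 → fail=10;  out {1}∪∅={1}
  n8('bae'): parent n7 fail=3; on 'e' 3→0 → fail=12;  out ∅∪{4}={4}
  n14('dcd'): parent n13 fail=1; on 'd' 1 → fail=17;  out ∅∪∅=∅
  n18('cdb'): parent n17 fail=10; on 'b' 10→0 → fail=6;  out ∅∪∅=∅
  n9('baee'): parent n8 fail=12; on 'e' 12→0 → fail=12;  out {2}∪{4}={2,4}
  n15('dcdb'): parent n14 fail=17; on 'b' 17 → fail=18;  out ∅∪∅=∅
  n19('cdbc'): parent n18 fail=6; on 'c' 6→0 → fail=1;  out {6}∪∅={6}
  n16('dcdbc'): parent n15 fail=18; on 'c' 18 → fail=19;  out {5}∪{6}={5,6}

Run:
pos 0 'b': at 6
pos 1 'c': at 1 (fail-walked)
pos 2 'a': at 2  → match P0@[1:2]
pos 3 'e': at 12 (fail-walked)  → match P4@[3:3]
pos 4 'b': at 6 (fail-walked)
pos 5 'd': at 10 (fail-walked)
pos 6 'd': at 11  → match P3@[5:6]
pos 7 'd': at 11 (fail-walked)  → match P3@[6:7]
pos 8 'c': at 13 (fail-walked)
pos 9 'd': at 14
pos 10 'b': at 15
pos 11 'c': at 16  → match P5@[7:11],P6@[8:11]
pos 12 'e': at 12 (fail-walked)  → match P4@[12:12]
pos 13 'a': at 3 (fail-walked)
pos 14 'c': at 1 (fail-walked)
pos 15 'd': at 17
pos 16 'e': at 12 (fail-walked)  → match P4@[16:16]
pos 17 'e': at 12 (fail-walked)  → match P4@[17:17]
pos 18 'c': at 1 (fail-walked)
pos 19 'b': at 6 (fail-walked)
pos 20 'a': at 7
pos 21 'e': at 8  → match P4@[21:21]
pos 22 'e': at 9  → match P2@[19:22],P4@[22:22]
pos 23 'e': at 12 (fail-walked)  → match P4@[23:23]
pos 24 'c': at 1 (fail-walked)
pos 25 'b': at 6 (fail-walked)
pos 26 'a': at 7
pos 27 'a': at 4 (fail-walked)
pos 28 'd': at 5  → match P1@[26:28]
pos 29 'e': at 12 (fail-walked)  → match P4@[29:29]
pos 30 'a': at 3 (fail-walked)
pos 31 'd': at 10 (fail-walked)
pos 32 'a': at 3 (fail-walked)
pos 33 'e': at 12 (fail-walked)  → match P4@[33:33]
pos 34 'c': at 1 (fail-walked)
pos 35 'd': at 17
pos 36 'b': at 18
pos 37 'a': at 7 (fail-walked)
pos 38 'd': at 10 (fail-walked)
pos 39 'd': at 11  → match P3@[38:39]
pos 40 'c': at 13 (fail-walked)
pos 41 'c': at 1 (fail-walked)
pos 42 'b': at 6 (fail-walked)
pos 43 'b': at 6 (fail-walked)
pos 44 'e': at 12 (fail-walked)  → match P4@[44:44]
pos 45 'c': at 1 (fail-walked)
pos 46 'e': at 12 (fail-walked)  → match P4@[46:46]
pos 47 'd': at 10 (fail-walked)
pos 48 'd': at 11  → match P3@[47:48]
pos 49 'c': at 13 (fail-walked)
pos 50 'd': at 14
pos 51 'b': at 15
pos 52 'c': at 16  → match P5@[48:52],P6@[49:52]

Matches: [[2,0],[3,4],[6,3],[7,3],[11,5],[11,6],[12,4],[16,4],[17,4],[21,4],[22,2],[22,4],[23,4],[28,1],[29,4],[33,4],[39,3],[44,4],[46,4],[48,3],[52,5],[52,6]]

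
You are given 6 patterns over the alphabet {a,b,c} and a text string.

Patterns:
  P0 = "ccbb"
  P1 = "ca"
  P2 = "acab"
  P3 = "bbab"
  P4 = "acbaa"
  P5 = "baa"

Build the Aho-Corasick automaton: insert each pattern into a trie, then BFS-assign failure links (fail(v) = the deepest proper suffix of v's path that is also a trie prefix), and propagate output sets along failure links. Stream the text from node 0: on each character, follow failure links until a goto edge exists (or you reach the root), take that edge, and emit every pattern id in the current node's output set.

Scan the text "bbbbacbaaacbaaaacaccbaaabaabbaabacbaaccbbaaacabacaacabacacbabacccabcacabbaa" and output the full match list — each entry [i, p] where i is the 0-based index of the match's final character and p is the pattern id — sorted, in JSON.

Build:
Trie (insert patterns):
  n0 'ε': a→6 b→10 c→1
  n1 'c': a→5 c→2
  n2 'cc': b→3
  n3 'ccb': b→4
  n4 'ccbb': ·  [P0 ends]
  n5 'ca': ·  [P1 ends]
  n6 'a': c→7
  n7 'ac': a→8 b→14
  n8 'aca': b→9
  n9 'acab': ·  [P2 ends]
  n10 'b': a→17 b→11
  n11 'bb': a→12
  n12 'bba': b→13
  n13 'bbab': ·  [P3 ends]
  n14 'acb': a→15
  n15 'acba': a→16
  n16 'acbaa': ·  [P4 ends]
  n17 'ba': a→18
  n18 'baa': ·  [P5 ends]

BFS fail/out derivation:
  n1('c'): parent n0 fail=0; on 'c' 0 → fail=0;  out ∅∪∅=∅
  n6('a'): parent n0 fail=0; on 'a' 0 → fail=0;  out ∅∪∅=∅
  n10('b'): parent n0 fail=0; on 'b' 0 → fail=0;  out ∅∪∅=∅
  n2('cc'): parent n1 fail=0; on 'c' 0 → fail=1;  out ∅∪∅=∅
  n5('ca'): parent n1 fail=0; on 'a' 0 → fail=6;  out {1}∪∅={1}
  n7('ac'): parent n6 fail=0; on 'c' 0 → fail=1;  out ∅∪∅=∅
  n11('bb'): parent n10 fail=0; on 'b' 0 → fail=10;  out ∅∪∅=∅
  n17('ba'): parent n10 fail=0; on 'a' 0 → fail=6;  out ∅∪∅=∅
  n3('ccb'): parent n2 fail=1; on 'b' 1→0 → fail=10;  out ∅∪∅=∅
  n8('aca'): parent n7 fail=1; on 'a' 1 → fail=5;  out ∅∪{1}={1}
  n12('bba'): parent n11 fail=10; on 'a' 10 → fail=17;  out ∅∪∅=∅
  n14('acb'): parent n7 fail=1; on 'b' 1→0 → fail=10;  out ∅∪∅=∅
  n18('baa'): parent n17 fail=6; on 'a' 6→0 → fail=6;  out {5}∪∅={5}
  n4('ccbb'): parent n3 fail=10; on 'b' 10 → fail=11;  out {0}∪∅={0}
  n9('acab'): parent n8 fail=5; on 'b' 5→6→0 → fail=10;  out {2}∪∅={2}
  n13('bbab'): parent n12 fail=17; on 'b' 17→6→0 → fail=10;  out {3}∪∅={3}
  n15('acba'): parent n14 fail=10; on 'a' 10 → fail=17;  out ∅∪∅=∅
  n16('acbaa'): parent n15 fail=17; on 'a' 17 → fail=18;  out {4}∪{5}={4,5}

Run:
[0] read 'b'  n0⇒n10
[1] read 'b'  n10⇒n11
[2] read 'b'  n11⇒n11 (via fail)
[3] read 'b'  n11⇒n11 (via fail)
[4] read 'a'  n11⇒n12
[5] read 'c'  n12⇒n7 (via fail)
[6] read 'b'  n7⇒n14
[7] read 'a'  n14⇒n15
[8] read 'a'  n15⇒n16  emit P4@[4:8],P5@[6:8]
[9] read 'a'  n16⇒n6 (via fail)
[10] read 'c'  n6⇒n7
[11] read 'b'  n7⇒n14
[12] read 'a'  n14⇒n15
[13] read 'a'  n15⇒n16  emit P4@[9:13],P5@[11:13]
[14] read 'a'  n16⇒n6 (via fail)
[15] read 'a'  n6⇒n6 (via fail)
[16] read 'c'  n6⇒n7
[17] read 'a'  n7⇒n8  emit P1@[16:17]
[18] read 'c'  n8⇒n7 (via fail)
[19] read 'c'  n7⇒n2 (via fail)
[20] read 'b'  n2⇒n3
[21] read 'a'  n3⇒n17 (via fail)
[22] read 'a'  n17⇒n18  emit P5@[20:22]
[23] read 'a'  n18⇒n6 (via fail)
[24] read 'b'  n6⇒n10 (via fail)
[25] read 'a'  n10⇒n17
[26] read 'a'  n17⇒n18  emit P5@[24:26]
[27] read 'b'  n18⇒n10 (via fail)
[28] read 'b'  n10⇒n11
[29] read 'a'  n11⇒n12
[30] read 'a'  n12⇒n18 (via fail)  emit P5@[28:30]
[31] read 'b'  n18⇒n10 (via fail)
[32] read 'a'  n10⇒n17
[33] read 'c'  n17⇒n7 (via fail)
[34] read 'b'  n7⇒n14
[35] read 'a'  n14⇒n15
[36] read 'a'  n15⇒n16  emit P4@[32:36],P5@[34:36]
[37] read 'c'  n16⇒n7 (via fail)
[38] read 'c'  n7⇒n2 (via fail)
[39] read 'b'  n2⇒n3
[40] read 'b'  n3⇒n4  emit P0@[37:40]
[41] read 'a'  n4⇒n12 (via fail)
[42] read 'a'  n12⇒n18 (via fail)  emit P5@[40:42]
[43] read 'a'  n18⇒n6 (via fail)
[44] read 'c'  n6⇒n7
[45] read 'a'  n7⇒n8  emit P1@[44:45]
[46] read 'b'  n8⇒n9  emit P2@[43:46]
[47] read 'a'  n9⇒n17 (via fail)
[48] read 'c'  n17⇒n7 (via fail)
[49] read 'a'  n7⇒n8  emit P1@[48:49]
[50] read 'a'  n8⇒n6 (via fail)
[51] read 'c'  n6⇒n7
[52] read 'a'  n7⇒n8  emit P1@[51:52]
[53] read 'b'  n8⇒n9  emit P2@[50:53]
[54] read 'a'  n9⇒n17 (via fail)
[55] read 'c'  n17⇒n7 (via fail)
[56] read 'a'  n7⇒n8  emit P1@[55:56]
[57] read 'c'  n8⇒n7 (via fail)
[58] read 'b'  n7⇒n14
[59] read 'a'  n14⇒n15
[60] read 'b'  n15⇒n10 (via fail)
[61] read 'a'  n10⇒n17
[62] read 'c'  n17⇒n7 (via fail)
[63] read 'c'  n7⇒n2 (via fail)
[64] read 'c'  n2⇒n2 (via fail)
[65] read 'a'  n2⇒n5 (via fail)  emit P1@[64:65]
[66] read 'b'  n5⇒n10 (via fail)
[67] read 'c'  n10⇒n1 (via fail)
[68] read 'a'  n1⇒n5  emit P1@[67:68]
[69] read 'c'  n5⇒n7 (via fail)
[70] read 'a'  n7⇒n8  emit P1@[69:70]
[71] read 'b'  n8⇒n9  emit P2@[68:71]
[72] read 'b'  n9⇒n11 (via fail)
[73] read 'a'  n11⇒n12
[74] read 'a'  n12⇒n18 (via fail)  emit P5@[72:74]

All matches (sorted): [[8,4],[8,5],[13,4],[13,5],[17,1],[22,5],[26,5],[30,5],[36,4],[36,5],[40,0],[42,5],[45,1],[46,2],[49,1],[52,1],[53,2],[56,1],[65,1],[68,1],[70,1],[71,2],[74,5]]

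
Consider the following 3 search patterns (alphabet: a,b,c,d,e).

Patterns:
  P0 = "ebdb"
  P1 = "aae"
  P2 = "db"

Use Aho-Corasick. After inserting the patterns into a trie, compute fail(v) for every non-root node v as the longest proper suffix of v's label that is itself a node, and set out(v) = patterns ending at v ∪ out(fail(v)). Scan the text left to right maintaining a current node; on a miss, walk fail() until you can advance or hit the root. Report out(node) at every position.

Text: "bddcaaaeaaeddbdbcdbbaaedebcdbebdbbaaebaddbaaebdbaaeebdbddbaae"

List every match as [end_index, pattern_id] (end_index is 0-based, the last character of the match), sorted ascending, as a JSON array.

Build automaton:
Trie nodes:
  n0 'ε': a→5 d→8 e→1
  n1 'e': b→2
  n2 'eb': d→3
  n3 'ebd': b→4
  n4 'ebdb': ·  ←P0
  n5 'a': a→6
  n6 'aa': e→7
  n7 'aae': ·  ←P1
  n8 'd': b→9
  n9 'db': ·  ←P2

Failure links (BFS by depth):
  fail(1) 'e': from fail(0)=0 chase 'e': 0 ⇒ 0;  out=∅∪out(0)=∅
  fail(5) 'a': from fail(0)=0 chase 'a': 0 ⇒ 0;  out=∅∪out(0)=∅
  fail(8) 'd': from fail(0)=0 chase 'd': 0 ⇒ 0;  out=∅∪out(0)=∅
  fail(2) 'eb': from fail(1)=0 chase 'b': 0 ⇒ 0;  out=∅∪out(0)=∅
  fail(6) 'aa': from fail(5)=0 chase 'a': 0 ⇒ 5;  out=∅∪out(5)=∅
  fail(9) 'db': from fail(8)=0 chase 'b': 0 ⇒ 0;  out={2}∪out(0)={2}
  fail(3) 'ebd': from fail(2)=0 chase 'd': 0 ⇒ 8;  out=∅∪out(8)=∅
  fail(7) 'aae': from fail(6)=5 chase 'e': 5→0 ⇒ 1;  out={1}∪out(1)={1}
  fail(4) 'ebdb': from fail(3)=8 chase 'b': 8 ⇒ 9;  out={0}∪out(9)={0,2}

Scan:
[0] read 'b'  n0⇒n0
[1] read 'd'  n0⇒n8
[2] read 'd'  n8⇒n8 (fail-walked)
[3] read 'c'  n8⇒n0 (fail-walked)
[4] read 'a'  n0⇒n5
[5] read 'a'  n5⇒n6
[6] read 'a'  n6⇒n6 (fail-walked)
[7] read 'e'  n6⇒n7  ** P1@[5:7]
[8] read 'a'  n7⇒n5 (fail-walked)
[9] read 'a'  n5⇒n6
[10] read 'e'  n6⇒n7  ** P1@[8:10]
[11] read 'd'  n7⇒n8 (fail-walked)
[12] read 'd'  n8⇒n8 (fail-walked)
[13] read 'b'  n8⇒n9  ** P2@[12:13]
[14] read 'd'  n9⇒n8 (fail-walked)
[15] read 'b'  n8⇒n9  ** P2@[14:15]
[16] read 'c'  n9⇒n0 (fail-walked)
[17] read 'd'  n0⇒n8
[18] read 'b'  n8⇒n9  ** P2@[17:18]
[19] read 'b'  n9⇒n0 (fail-walked)
[20] read 'a'  n0⇒n5
[21] read 'a'  n5⇒n6
[22] read 'e'  n6⇒n7  ** P1@[20:22]
[23] read 'd'  n7⇒n8 (fail-walked)
[24] read 'e'  n8⇒n1 (fail-walked)
[25] read 'b'  n1⇒n2
[26] read 'c'  n2⇒n0 (fail-walked)
[27] read 'd'  n0⇒n8
[28] read 'b'  n8⇒n9  ** P2@[27:28]
[29] read 'e'  n9⇒n1 (fail-walked)
[30] read 'b'  n1⇒n2
[31] read 'd'  n2⇒n3
[32] read 'b'  n3⇒n4  ** P0@[29:32],P2@[31:32]
[33] read 'b'  n4⇒n0 (fail-walked)
[34] read 'a'  n0⇒n5
[35] read 'a'  n5⇒n6
[36] read 'e'  n6⇒n7  ** P1@[34:36]
[37] read 'b'  n7⇒n2 (fail-walked)
[38] read 'a'  n2⇒n5 (fail-walked)
[39] read 'd'  n5⇒n8 (fail-walked)
[40] read 'd'  n8⇒n8 (fail-walked)
[41] read 'b'  n8⇒n9  ** P2@[40:41]
[42] read 'a'  n9⇒n5 (fail-walked)
[43] read 'a'  n5⇒n6
[44] read 'e'  n6⇒n7  ** P1@[42:44]
[45] read 'b'  n7⇒n2 (fail-walked)
[46] read 'd'  n2⇒n3
[47] read 'b'  n3⇒n4  ** P0@[44:47],P2@[46:47]
[48] read 'a'  n4⇒n5 (fail-walked)
[49] read 'a'  n5⇒n6
[50] read 'e'  n6⇒n7  ** P1@[48:50]
[51] read 'e'  n7⇒n1 (fail-walked)
[52] read 'b'  n1⇒n2
[53] read 'd'  n2⇒n3
[54] read 'b'  n3⇒n4  ** P0@[51:54],P2@[53:54]
[55] read 'd'  n4⇒n8 (fail-walked)
[56] read 'd'  n8⇒n8 (fail-walked)
[57] read 'b'  n8⇒n9  ** P2@[56:57]
[58] read 'a'  n9⇒n5 (fail-walked)
[59] read 'a'  n5⇒n6
[60] read 'e'  n6⇒n7  ** P1@[58:60]

Result: [[7,1],[10,1],[13,2],[15,2],[18,2],[22,1],[28,2],[32,0],[32,2],[36,1],[41,2],[44,1],[47,0],[47,2],[50,1],[54,0],[54,2],[57,2],[60,1]]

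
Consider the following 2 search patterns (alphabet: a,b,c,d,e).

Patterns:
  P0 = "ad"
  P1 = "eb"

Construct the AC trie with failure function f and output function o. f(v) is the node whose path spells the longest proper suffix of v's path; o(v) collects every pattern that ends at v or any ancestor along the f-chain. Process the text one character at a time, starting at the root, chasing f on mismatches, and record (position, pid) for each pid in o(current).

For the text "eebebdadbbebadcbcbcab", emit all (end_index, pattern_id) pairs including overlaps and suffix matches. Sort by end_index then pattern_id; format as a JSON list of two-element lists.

Build:
Trie nodes:
  n0 'ε': a→1 e→3
  n1 'a': d→2
  n2 'ad': ·  [P0 ends]
  n3 'e': b→4
  n4 'eb': ·  [P1 ends]

Failure links (BFS by depth):
  n1('a'): parent n0 fail=0; on 'a' 0 → fail=0;  out ∅∪∅=∅
  n3('e'): parent n0 fail=0; on 'e' 0 → fail=0;  out ∅∪∅=∅
  n2('ad'): parent n1 fail=0; on 'd' 0 → fail=0;  out {0}∪∅={0}
  n4('eb'): parent n3 fail=0; on 'b' 0 → fail=0;  out {1}∪∅={1}

Run:
i=0 'e': node 0→3
i=1 'e': node 3→3 (fail-walked)
i=2 'b': node 3→4  ** P1@[1:2]
i=3 'e': node 4→3 (fail-walked)
i=4 'b': node 3→4  ** P1@[3:4]
i=5 'd': node 4→0 (fail-walked)
i=6 'a': node 0→1
i=7 'd': node 1→2  ** P0@[6:7]
i=8 'b': node 2→0 (fail-walked)
i=9 'b': node 0→0
i=10 'e': node 0→3
i=11 'b': node 3→4  ** P1@[10:11]
i=12 'a': node 4→1 (fail-walked)
i=13 'd': node 1→2  ** P0@[12:13]
i=14 'c': node 2→0 (fail-walked)
i=15 'b': node 0→0
i=16 'c': node 0→0
i=17 'b': node 0→0
i=18 'c': node 0→0
i=19 'a': node 0→1
i=20 'b': node 1→0 (fail-walked)

All matches (sorted): [[2,1],[4,1],[7,0],[11,1],[13,0]]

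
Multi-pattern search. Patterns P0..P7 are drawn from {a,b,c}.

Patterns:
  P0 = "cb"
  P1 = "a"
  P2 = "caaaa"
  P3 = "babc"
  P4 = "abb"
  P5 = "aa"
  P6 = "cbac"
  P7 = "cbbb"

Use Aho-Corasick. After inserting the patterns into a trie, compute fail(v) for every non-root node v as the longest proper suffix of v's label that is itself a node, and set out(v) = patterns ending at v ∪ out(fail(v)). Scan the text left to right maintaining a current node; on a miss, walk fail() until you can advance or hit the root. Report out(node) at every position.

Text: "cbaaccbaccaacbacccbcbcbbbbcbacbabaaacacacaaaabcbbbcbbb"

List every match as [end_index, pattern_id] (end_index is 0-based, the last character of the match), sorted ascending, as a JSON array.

Build automaton:
Trie nodes:
  0='ε' goto a→3 b→8 c→1
  1='c' goto a→4 b→2
  2='cb' goto a→15 b→17  [P0 ends]
  3='a' goto a→14 b→12  [P1 ends]
  4='ca' goto a→5
  5='caa' goto a→6
  6='caaa' goto a→7
  7='caaaa' goto ·  [P2 ends]
  8='b' goto a→9
  9='ba' goto b→10
  10='bab' goto c→11
  11='babc' goto ·  [P3 ends]
  12='ab' goto b→13
  13='abb' goto ·  [P4 ends]
  14='aa' goto ·  [P5 ends]
  15='cba' goto c→16
  16='cbac' goto ·  [P6 ends]
  17='cbb' goto b→18
  18='cbbb' goto ·  [P7 ends]

Failure links (BFS by depth):
  fail(1) 'c': from fail(0)=0 chase 'c': 0 ⇒ 0;  out=∅∪out(0)=∅
  fail(3) 'a': from fail(0)=0 chase 'a': 0 ⇒ 0;  out={1}∪out(0)={1}
  fail(8) 'b': from fail(0)=0 chase 'b': 0 ⇒ 0;  out=∅∪out(0)=∅
  fail(2) 'cb': from fail(1)=0 chase 'b': 0 ⇒ 8;  out={0}∪out(8)={0}
  fail(4) 'ca': from fail(1)=0 chase 'a': 0 ⇒ 3;  out=∅∪out(3)={1}
  fail(9) 'ba': from fail(8)=0 chase 'a': 0 ⇒ 3;  out=∅∪out(3)={1}
  fail(12) 'ab': from fail(3)=0 chase 'b': 0 ⇒ 8;  out=∅∪out(8)=∅
  fail(14) 'aa': from fail(3)=0 chase 'a': 0 ⇒ 3;  out={5}∪out(3)={1,5}
  fail(5) 'caa': from fail(4)=3 chase 'a': 3 ⇒ 14;  out=∅∪out(14)={1,5}
  fail(10) 'bab': from fail(9)=3 chase 'b': 3 ⇒ 12;  out=∅∪out(12)=∅
  fail(13) 'abb': from fail(12)=8 chase 'b': 8→0 ⇒ 8;  out={4}∪out(8)={4}
  fail(15) 'cba': from fail(2)=8 chase 'a': 8 ⇒ 9;  out=∅∪out(9)={1}
  fail(17) 'cbb': from fail(2)=8 chase 'b': 8→0 ⇒ 8;  out=∅∪out(8)=∅
  fail(6) 'caaa': from fail(5)=14 chase 'a': 14→3 ⇒ 14;  out=∅∪out(14)={1,5}
  fail(11) 'babc': from fail(10)=12 chase 'c': 12→8→0 ⇒ 1;  out={3}∪out(1)={3}
  fail(16) 'cbac': from fail(15)=9 chase 'c': 9→3→0 ⇒ 1;  out={6}∪out(1)={6}
  fail(18) 'cbbb': from fail(17)=8 chase 'b': 8→0 ⇒ 8;  out={7}∪out(8)={7}
  fail(7) 'caaaa': from fail(6)=14 chase 'a': 14→3 ⇒ 14;  out={2}∪out(14)={1,2,5}

Scan:
pos 0 'c': at 1
pos 1 'b': at 2  ** P0@[0:1]
pos 2 'a': at 15  ** P1@[2:2]
pos 3 'a': at 14 (fail-walked)  ** P1@[3:3],P5@[2:3]
pos 4 'c': at 1 (fail-walked)
pos 5 'c': at 1 (fail-walked)
pos 6 'b': at 2  ** P0@[5:6]
pos 7 'a': at 15  ** P1@[7:7]
pos 8 'c': at 16  ** P6@[5:8]
pos 9 'c': at 1 (fail-walked)
pos 10 'a': at 4  ** P1@[10:10]
pos 11 'a': at 5  ** P1@[11:11],P5@[10:11]
pos 12 'c': at 1 (fail-walked)
pos 13 'b': at 2  ** P0@[12:13]
pos 14 'a': at 15  ** P1@[14:14]
pos 15 'c': at 16  ** P6@[12:15]
pos 16 'c': at 1 (fail-walked)
pos 17 'c': at 1 (fail-walked)
pos 18 'b': at 2  ** P0@[17:18]
pos 19 'c': at 1 (fail-walked)
pos 20 'b': at 2  ** P0@[19:20]
pos 21 'c': at 1 (fail-walked)
pos 22 'b': at 2  ** P0@[21:22]
pos 23 'b': at 17
pos 24 'b': at 18  ** P7@[21:24]
pos 25 'b': at 8 (fail-walked)
pos 26 'c': at 1 (fail-walked)
pos 27 'b': at 2  ** P0@[26:27]
pos 28 'a': at 15  ** P1@[28:28]
pos 29 'c': at 16  ** P6@[26:29]
pos 30 'b': at 2 (fail-walked)  ** P0@[29:30]
pos 31 'a': at 15  ** P1@[31:31]
pos 32 'b': at 10 (fail-walked)
pos 33 'a': at 9 (fail-walked)  ** P1@[33:33]
pos 34 'a': at 14 (fail-walked)  ** P1@[34:34],P5@[33:34]
pos 35 'a': at 14 (fail-walked)  ** P1@[35:35],P5@[34:35]
pos 36 'c': at 1 (fail-walked)
pos 37 'a': at 4  ** P1@[37:37]
pos 38 'c': at 1 (fail-walked)
pos 39 'a': at 4  ** P1@[39:39]
pos 40 'c': at 1 (fail-walked)
pos 41 'a': at 4  ** P1@[41:41]
pos 42 'a': at 5  ** P1@[42:42],P5@[41:42]
pos 43 'a': at 6  ** P1@[43:43],P5@[42:43]
pos 44 'a': at 7  ** P1@[44:44],P2@[40:44],P5@[43:44]
pos 45 'b': at 12 (fail-walked)
pos 46 'c': at 1 (fail-walked)
pos 47 'b': at 2  ** P0@[46:47]
pos 48 'b': at 17
pos 49 'b': at 18  ** P7@[46:49]
pos 50 'c': at 1 (fail-walked)
pos 51 'b': at 2  ** P0@[50:51]
pos 52 'b': at 17
pos 53 'b': at 18  ** P7@[50:53]

Matches: [[1,0],[2,1],[3,1],[3,5],[6,0],[7,1],[8,6],[10,1],[11,1],[11,5],[13,0],[14,1],[15,6],[18,0],[20,0],[22,0],[24,7],[27,0],[28,1],[29,6],[30,0],[31,1],[33,1],[34,1],[34,5],[35,1],[35,5],[37,1],[39,1],[41,1],[42,1],[42,5],[43,1],[43,5],[44,1],[44,2],[44,5],[47,0],[49,7],[51,0],[53,7]]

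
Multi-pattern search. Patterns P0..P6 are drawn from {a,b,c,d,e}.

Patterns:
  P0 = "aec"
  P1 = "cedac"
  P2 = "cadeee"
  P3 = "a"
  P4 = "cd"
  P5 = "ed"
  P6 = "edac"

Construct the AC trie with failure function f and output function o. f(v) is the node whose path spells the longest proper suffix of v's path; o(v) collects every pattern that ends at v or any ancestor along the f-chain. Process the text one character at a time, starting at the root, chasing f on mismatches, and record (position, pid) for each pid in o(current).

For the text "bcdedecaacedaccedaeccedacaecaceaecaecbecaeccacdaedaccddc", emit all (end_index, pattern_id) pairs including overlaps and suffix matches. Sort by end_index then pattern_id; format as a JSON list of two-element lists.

Construct AC machine:
Trie (insert patterns):
  0='ε' goto a→1 c→4 e→15
  1='a' goto e→2  [P3 ends]
  2='ae' goto c→3
  3='aec' goto ·  [P0 ends]
  4='c' goto a→9 d→14 e→5
  5='ce' goto d→6
  6='ced' goto a→7
  7='ceda' goto c→8
  8='cedac' goto ·  [P1 ends]
  9='ca' goto d→10
  10='cad' goto e→11
  11='cade' goto e→12
  12='cadee' goto e→13
  13='cadeee' goto ·  [P2 ends]
  14='cd' goto ·  [P4 ends]
  15='e' goto d→16
  16='ed' goto a→17  [P5 ends]
  17='eda' goto c→18
  18='edac' goto ·  [P6 ends]

BFS fail/out derivation:
  n1('a'): parent n0 fail=0; on 'a' 0 → fail=0;  out {3}∪∅={3}
  n4('c'): parent n0 fail=0; on 'c' 0 → fail=0;  out ∅∪∅=∅
  n15('e'): parent n0 fail=0; on 'e' 0 → fail=0;  out ∅∪∅=∅
  n2('ae'): parent n1 fail=0; on 'e' 0 → fail=15;  out ∅∪∅=∅
  n5('ce'): parent n4 fail=0; on 'e' 0 → fail=15;  out ∅∪∅=∅
  n9('ca'): parent n4 fail=0; on 'a' 0 → fail=1;  out ∅∪{3}={3}
  n14('cd'): parent n4 fail=0; on 'd' 0 → fail=0;  out {4}∪∅={4}
  n16('ed'): parent n15 fail=0; on 'd' 0 → fail=0;  out {5}∪∅={5}
  n3('aec'): parent n2 fail=15; on 'c' 15→0 → fail=4;  out {0}∪∅={0}
  n6('ced'): parent n5 fail=15; on 'd' 15 → fail=16;  out ∅∪{5}={5}
  n10('cad'): parent n9 fail=1; on 'd' 1→0 → fail=0;  out ∅∪∅=∅
  n17('eda'): parent n16 fail=0; on 'a' 0 → fail=1;  out ∅∪{3}={3}
  n7('ceda'): parent n6 fail=16; on 'a' 16 → fail=17;  out ∅∪{3}={3}
  n11('cade'): parent n10 fail=0; on 'e' 0 → fail=15;  out ∅∪∅=∅
  n18('edac'): parent n17 fail=1; on 'c' 1→0 → fail=4;  out {6}∪∅={6}
  n8('cedac'): parent n7 fail=17; on 'c' 17 → fail=18;  out {1}∪{6}={1,6}
  n12('cadee'): parent n11 fail=15; on 'e' 15→0 → fail=15;  out ∅∪∅=∅
  n13('cadeee'): parent n12 fail=15; on 'e' 15→0 → fail=15;  out {2}∪∅={2}

Scan:
i=0 'b': node 0→0
i=1 'c': node 0→4
i=2 'd': node 4→14  emit P4@[1:2]
i=3 'e': node 14→15 (fail-walked)
i=4 'd': node 15→16  emit P5@[3:4]
i=5 'e': node 16→15 (fail-walked)
i=6 'c': node 15→4 (fail-walked)
i=7 'a': node 4→9  emit P3@[7:7]
i=8 'a': node 9→1 (fail-walked)  emit P3@[8:8]
i=9 'c': node 1→4 (fail-walked)
i=10 'e': node 4→5
i=11 'd': node 5→6  emit P5@[10:11]
i=12 'a': node 6→7  emit P3@[12:12]
i=13 'c': node 7→8  emit P1@[9:13],P6@[10:13]
i=14 'c': node 8→4 (fail-walked)
i=15 'e': node 4→5
i=16 'd': node 5→6  emit P5@[15:16]
i=17 'a': node 6→7  emit P3@[17:17]
i=18 'e': node 7→2 (fail-walked)
i=19 'c': node 2→3  emit P0@[17:19]
i=20 'c': node 3→4 (fail-walked)
i=21 'e': node 4→5
i=22 'd': node 5→6  emit P5@[21:22]
i=23 'a': node 6→7  emit P3@[23:23]
i=24 'c': node 7→8  emit P1@[20:24],P6@[21:24]
i=25 'a': node 8→9 (fail-walked)  emit P3@[25:25]
i=26 'e': node 9→2 (fail-walked)
i=27 'c': node 2→3  emit P0@[25:27]
i=28 'a': node 3→9 (fail-walked)  emit P3@[28:28]
i=29 'c': node 9→4 (fail-walked)
i=30 'e': node 4→5
i=31 'a': node 5→1 (fail-walked)  emit P3@[31:31]
i=32 'e': node 1→2
i=33 'c': node 2→3  emit P0@[31:33]
i=34 'a': node 3→9 (fail-walked)  emit P3@[34:34]
i=35 'e': node 9→2 (fail-walked)
i=36 'c': node 2→3  emit P0@[34:36]
i=37 'b': node 3→0 (fail-walked)
i=38 'e': node 0→15
i=39 'c': node 15→4 (fail-walked)
i=40 'a': node 4→9  emit P3@[40:40]
i=41 'e': node 9→2 (fail-walked)
i=42 'c': node 2→3  emit P0@[40:42]
i=43 'c': node 3→4 (fail-walked)
i=44 'a': node 4→9  emit P3@[44:44]
i=45 'c': node 9→4 (fail-walked)
i=46 'd': node 4→14  emit P4@[45:46]
i=47 'a': node 14→1 (fail-walked)  emit P3@[47:47]
i=48 'e': node 1→2
i=49 'd': node 2→16 (fail-walked)  emit P5@[48:49]
i=50 'a': node 16→17  emit P3@[50:50]
i=51 'c': node 17→18  emit P6@[48:51]
i=52 'c': node 18→4 (fail-walked)
i=53 'd': node 4→14  emit P4@[52:53]
i=54 'd': node 14→0 (fail-walked)
i=55 'c': node 0→4

Result: [[2,4],[4,5],[7,3],[8,3],[11,5],[12,3],[13,1],[13,6],[16,5],[17,3],[19,0],[22,5],[23,3],[24,1],[24,6],[25,3],[27,0],[28,3],[31,3],[33,0],[34,3],[36,0],[40,3],[42,0],[44,3],[46,4],[47,3],[49,5],[50,3],[51,6],[53,4]]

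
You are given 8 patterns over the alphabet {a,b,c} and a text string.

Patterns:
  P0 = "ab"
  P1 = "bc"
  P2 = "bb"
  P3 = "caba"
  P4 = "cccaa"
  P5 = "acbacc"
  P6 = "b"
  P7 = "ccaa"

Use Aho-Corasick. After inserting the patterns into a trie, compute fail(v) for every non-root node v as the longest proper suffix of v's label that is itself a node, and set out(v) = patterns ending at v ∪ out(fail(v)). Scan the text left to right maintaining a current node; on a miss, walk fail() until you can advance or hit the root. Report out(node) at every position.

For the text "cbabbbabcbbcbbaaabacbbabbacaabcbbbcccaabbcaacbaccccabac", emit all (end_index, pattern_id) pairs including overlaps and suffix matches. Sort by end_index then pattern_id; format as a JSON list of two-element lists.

Build:
Trie (insert patterns):
  0='ε' goto a→1 b→3 c→6
  1='a' goto b→2 c→14
  2='ab' goto ·  ←P0
  3='b' goto b→5 c→4  ←P6
  4='bc' goto ·  ←P1
  5='bb' goto ·  ←P2
  6='c' goto a→7 c→10
  7='ca' goto b→8
  8='cab' goto a→9
  9='caba' goto ·  ←P3
  10='cc' goto a→19 c→11
  11='ccc' goto a→12
  12='ccca' goto a→13
  13='cccaa' goto ·  ←P4
  14='ac' goto b→15
  15='acb' goto a→16
  16='acba' goto c→17
  17='acbac' goto c→18
  18='acbacc' goto ·  ←P5
  19='cca' goto a→20
  20='ccaa' goto ·  ←P7

BFS fail/out derivation:
  fail(1) 'a': from fail(0)=0 chase 'a': 0 ⇒ 0;  out=∅∪out(0)=∅
  fail(3) 'b': from fail(0)=0 chase 'b': 0 ⇒ 0;  out={6}∪out(0)={6}
  fail(6) 'c': from fail(0)=0 chase 'c': 0 ⇒ 0;  out=∅∪out(0)=∅
  fail(2) 'ab': from fail(1)=0 chase 'b': 0 ⇒ 3;  out={0}∪out(3)={0,6}
  fail(4) 'bc': from fail(3)=0 chase 'c': 0 ⇒ 6;  out={1}∪out(6)={1}
  fail(5) 'bb': from fail(3)=0 chase 'b': 0 ⇒ 3;  out={2}∪out(3)={2,6}
  fail(7) 'ca': from fail(6)=0 chase 'a': 0 ⇒ 1;  out=∅∪out(1)=∅
  fail(10) 'cc': from fail(6)=0 chase 'c': 0 ⇒ 6;  out=∅∪out(6)=∅
  fail(14) 'ac': from fail(1)=0 chase 'c': 0 ⇒ 6;  out=∅∪out(6)=∅
  fail(8) 'cab': from fail(7)=1 chase 'b': 1 ⇒ 2;  out=∅∪out(2)={0,6}
  fail(11) 'ccc': from fail(10)=6 chase 'c': 6 ⇒ 10;  out=∅∪out(10)=∅
  fail(15) 'acb': from fail(14)=6 chase 'b': 6→0 ⇒ 3;  out=∅∪out(3)={6}
  fail(19) 'cca': from fail(10)=6 chase 'a': 6 ⇒ 7;  out=∅∪out(7)=∅
  fail(9) 'caba': from fail(8)=2 chase 'a': 2→3→0 ⇒ 1;  out={3}∪out(1)={3}
  fail(12) 'ccca': from fail(11)=10 chase 'a': 10 ⇒ 19;  out=∅∪out(19)=∅
  fail(16) 'acba': from fail(15)=3 chase 'a': 3→0 ⇒ 1;  out=∅∪out(1)=∅
  fail(20) 'ccaa': from fail(19)=7 chase 'a': 7→1→0 ⇒ 1;  out={7}∪out(1)={7}
  fail(13) 'cccaa': from fail(12)=19 chase 'a': 19 ⇒ 20;  out={4}∪out(20)={4,7}
  fail(17) 'acbac': from fail(16)=1 chase 'c': 1 ⇒ 14;  out=∅∪out(14)=∅
  fail(18) 'acbacc': from fail(17)=14 chase 'c': 14→6 ⇒ 10;  out={5}∪out(10)={5}

Text stream:
[0] read 'c'  n0⇒n6
[1] read 'b'  n6⇒n3 ·f  emit P6@[1:1]
[2] read 'a'  n3⇒n1 ·f
[3] read 'b'  n1⇒n2  emit P0@[2:3],P6@[3:3]
[4] read 'b'  n2⇒n5 ·f  emit P2@[3:4],P6@[4:4]
[5] read 'b'  n5⇒n5 ·f  emit P2@[4:5],P6@[5:5]
[6] read 'a'  n5⇒n1 ·f
[7] read 'b'  n1⇒n2  emit P0@[6:7],P6@[7:7]
[8] read 'c'  n2⇒n4 ·f  emit P1@[7:8]
[9] read 'b'  n4⇒n3 ·f  emit P6@[9:9]
[10] read 'b'  n3⇒n5  emit P2@[9:10],P6@[10:10]
[11] read 'c'  n5⇒n4 ·f  emit P1@[10:11]
[12] read 'b'  n4⇒n3 ·f  emit P6@[12:12]
[13] read 'b'  n3⇒n5  emit P2@[12:13],P6@[13:13]
[14] read 'a'  n5⇒n1 ·f
[15] read 'a'  n1⇒n1 ·f
[16] read 'a'  n1⇒n1 ·f
[17] read 'b'  n1⇒n2  emit P0@[16:17],P6@[17:17]
[18] read 'a'  n2⇒n1 ·f
[19] read 'c'  n1⇒n14
[20] read 'b'  n14⇒n15  emit P6@[20:20]
[21] read 'b'  n15⇒n5 ·f  emit P2@[20:21],P6@[21:21]
[22] read 'a'  n5⇒n1 ·f
[23] read 'b'  n1⇒n2  emit P0@[22:23],P6@[23:23]
[24] read 'b'  n2⇒n5 ·f  emit P2@[23:24],P6@[24:24]
[25] read 'a'  n5⇒n1 ·f
[26] read 'c'  n1⇒n14
[27] read 'a'  n14⇒n7 ·f
[28] read 'a'  n7⇒n1 ·f
[29] read 'b'  n1⇒n2  emit P0@[28:29],P6@[29:29]
[30] read 'c'  n2⇒n4 ·f  emit P1@[29:30]
[31] read 'b'  n4⇒n3 ·f  emit P6@[31:31]
[32] read 'b'  n3⇒n5  emit P2@[31:32],P6@[32:32]
[33] read 'b'  n5⇒n5 ·f  emit P2@[32:33],P6@[33:33]
[34] read 'c'  n5⇒n4 ·f  emit P1@[33:34]
[35] read 'c'  n4⇒n10 ·f
[36] read 'c'  n10⇒n11
[37] read 'a'  n11⇒n12
[38] read 'a'  n12⇒n13  emit P4@[34:38],P7@[35:38]
[39] read 'b'  n13⇒n2 ·f  emit P0@[38:39],P6@[39:39]
[40] read 'b'  n2⇒n5 ·f  emit P2@[39:40],P6@[40:40]
[41] read 'c'  n5⇒n4 ·f  emit P1@[40:41]
[42] read 'a'  n4⇒n7 ·f
[43] read 'a'  n7⇒n1 ·f
[44] read 'c'  n1⇒n14
[45] read 'b'  n14⇒n15  emit P6@[45:45]
[46] read 'a'  n15⇒n16
[47] read 'c'  n16⇒n17
[48] read 'c'  n17⇒n18  emit P5@[43:48]
[49] read 'c'  n18⇒n11 ·f
[50] read 'c'  n11⇒n11 ·f
[51] read 'a'  n11⇒n12
[52] read 'b'  n12⇒n8 ·f  emit P0@[51:52],P6@[52:52]
[53] read 'a'  n8⇒n9  emit P3@[50:53]
[54] read 'c'  n9⇒n14 ·f

Result: [[1,6],[3,0],[3,6],[4,2],[4,6],[5,2],[5,6],[7,0],[7,6],[8,1],[9,6],[10,2],[10,6],[11,1],[12,6],[13,2],[13,6],[17,0],[17,6],[20,6],[21,2],[21,6],[23,0],[23,6],[24,2],[24,6],[29,0],[29,6],[30,1],[31,6],[32,2],[32,6],[33,2],[33,6],[34,1],[38,4],[38,7],[39,0],[39,6],[40,2],[40,6],[41,1],[45,6],[48,5],[52,0],[52,6],[53,3]]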